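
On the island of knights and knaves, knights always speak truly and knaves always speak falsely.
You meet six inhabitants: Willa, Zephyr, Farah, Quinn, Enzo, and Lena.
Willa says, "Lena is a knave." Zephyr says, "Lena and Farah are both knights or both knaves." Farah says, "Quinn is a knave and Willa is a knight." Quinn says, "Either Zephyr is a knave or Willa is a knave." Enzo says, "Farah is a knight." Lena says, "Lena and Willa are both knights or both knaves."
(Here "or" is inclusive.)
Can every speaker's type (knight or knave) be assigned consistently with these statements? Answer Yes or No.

Checking all 64 assignments, each has at least one speaker whose statement's truth value contradicts their type.

No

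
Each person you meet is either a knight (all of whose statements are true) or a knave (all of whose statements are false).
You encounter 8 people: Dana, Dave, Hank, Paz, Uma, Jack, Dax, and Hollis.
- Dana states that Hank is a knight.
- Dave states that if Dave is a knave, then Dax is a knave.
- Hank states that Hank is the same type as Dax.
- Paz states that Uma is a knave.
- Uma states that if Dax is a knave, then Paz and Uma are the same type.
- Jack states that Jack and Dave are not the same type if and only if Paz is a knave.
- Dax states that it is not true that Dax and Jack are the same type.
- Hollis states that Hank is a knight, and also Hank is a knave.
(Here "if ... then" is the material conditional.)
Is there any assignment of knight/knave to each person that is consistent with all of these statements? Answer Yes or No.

Yes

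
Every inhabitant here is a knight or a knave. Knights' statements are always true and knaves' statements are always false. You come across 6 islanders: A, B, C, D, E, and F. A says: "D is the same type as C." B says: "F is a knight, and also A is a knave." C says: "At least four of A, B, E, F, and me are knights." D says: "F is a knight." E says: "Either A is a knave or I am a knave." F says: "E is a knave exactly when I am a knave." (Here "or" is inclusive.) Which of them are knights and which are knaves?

Knights: B, D, E, and F. Knaves: A and C.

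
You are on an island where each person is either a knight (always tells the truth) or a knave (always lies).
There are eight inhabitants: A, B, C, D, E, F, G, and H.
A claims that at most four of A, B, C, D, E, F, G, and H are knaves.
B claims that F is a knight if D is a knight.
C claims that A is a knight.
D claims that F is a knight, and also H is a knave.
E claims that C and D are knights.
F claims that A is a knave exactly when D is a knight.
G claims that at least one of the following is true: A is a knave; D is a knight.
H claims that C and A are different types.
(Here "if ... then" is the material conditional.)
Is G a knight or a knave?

G is a knight.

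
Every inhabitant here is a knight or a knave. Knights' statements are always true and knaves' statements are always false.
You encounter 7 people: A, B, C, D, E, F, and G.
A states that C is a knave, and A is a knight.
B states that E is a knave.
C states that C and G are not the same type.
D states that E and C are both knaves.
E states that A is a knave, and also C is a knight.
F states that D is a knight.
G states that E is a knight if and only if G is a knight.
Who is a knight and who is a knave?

Knights: C and E. Knaves: A, B, D, F, and G.

A is a knave, and the claim "C is a knave, and A is a knight" is indeed False.
As a knave, B's statement "E is a knave" should be False; it is.
Since C is a knight, "C and G are not the same type" needs to be True, which holds.
D (knave): "E and C are both knaves" — False. ✓
E is a knight, and the claim "A is a knave, and also C is a knight" is indeed True.
F is a knave, and the claim "D is a knight" is indeed False.
As a knave, G's statement "E is a knight if and only if G is a knight" should be False; it is.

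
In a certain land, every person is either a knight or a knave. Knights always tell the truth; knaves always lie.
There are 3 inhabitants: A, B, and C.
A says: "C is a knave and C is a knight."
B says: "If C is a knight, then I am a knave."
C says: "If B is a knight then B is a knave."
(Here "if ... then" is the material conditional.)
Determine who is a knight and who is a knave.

A is a knave, B is a knight, and C is a knave.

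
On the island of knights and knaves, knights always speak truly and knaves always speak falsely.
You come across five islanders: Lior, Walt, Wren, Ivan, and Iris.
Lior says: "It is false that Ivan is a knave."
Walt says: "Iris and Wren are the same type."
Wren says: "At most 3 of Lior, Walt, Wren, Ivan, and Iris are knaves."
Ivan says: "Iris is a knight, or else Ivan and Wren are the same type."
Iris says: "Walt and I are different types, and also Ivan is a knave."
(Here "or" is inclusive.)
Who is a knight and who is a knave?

Lior is a knight, and the claim "it is false that Ivan is a knave" is indeed True.
Walt is a knave; "Iris and Wren are the same type" is False, as required.
As a knight, Wren's statement "at most 3 of Lior, Walt, Wren, Ivan, and Iris are knaves" should be True; it is.
Since Ivan is a knight, "Iris is a knight, or else Ivan and Wren are the same type" needs to be True, which holds.
Iris is a knave, and the claim "Walt and I are different types, and also Ivan is a knave" is indeed False.

Knights: Lior, Wren, and Ivan. Knaves: Walt and Iris.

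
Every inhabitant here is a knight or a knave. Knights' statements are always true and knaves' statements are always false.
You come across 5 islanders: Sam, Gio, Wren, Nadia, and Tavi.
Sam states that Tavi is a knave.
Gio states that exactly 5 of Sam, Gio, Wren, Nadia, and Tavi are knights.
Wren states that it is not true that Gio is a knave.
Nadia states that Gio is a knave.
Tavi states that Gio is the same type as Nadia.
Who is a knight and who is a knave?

Suppose Sam is a knave. Then Sam's statement "Tavi is a knave" would have to be false. Checking the 16 ways to assign the others, none is consistent with every speaker.
(For instance, with Gio=knave, Wren=knave, Nadia=knight, Tavi=knave, Sam's claim "Tavi is a knave" comes out true where it would need to be false.)
So Sam must be a knight, making "Tavi is a knave" true. Taking Sam=knight, Gio=knave, Wren=knave, Nadia=knight, Tavi=knave, each remaining statement checks out:
  Gio (knave): "exactly 5 of Sam, Gio, Wren, Nadia, and Tavi are knights" — false. ✓
  Wren (knave): "it is not true that Gio is a knave" — false. ✓
  Nadia (knight): "Gio is a knave" — true. ✓
  Tavi (knave): "Gio is the same type as Nadia" — false. ✓
This is the unique consistent assignment.

Sam is a knight, Gio is a knave, Wren is a knave, Nadia is a knight, and Tavi is a knave.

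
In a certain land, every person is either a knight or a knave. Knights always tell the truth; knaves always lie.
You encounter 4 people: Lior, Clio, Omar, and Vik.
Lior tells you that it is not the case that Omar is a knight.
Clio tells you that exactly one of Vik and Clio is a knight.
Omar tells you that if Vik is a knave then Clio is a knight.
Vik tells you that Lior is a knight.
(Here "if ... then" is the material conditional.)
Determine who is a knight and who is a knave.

Lior (knave): "it is not the case that Omar is a knight" — false. ✓
Clio is a knight; "exactly one of Vik and Clio is a knight" is true, as required.
As a knight, Omar's statement "if Vik is a knave then Clio is a knight" should be true; it is.
Vik is a knave, so "Lior is a knight" must be false — and it is.

Lior is a knave, Clio is a knight, Omar is a knight, and Vik is a knave.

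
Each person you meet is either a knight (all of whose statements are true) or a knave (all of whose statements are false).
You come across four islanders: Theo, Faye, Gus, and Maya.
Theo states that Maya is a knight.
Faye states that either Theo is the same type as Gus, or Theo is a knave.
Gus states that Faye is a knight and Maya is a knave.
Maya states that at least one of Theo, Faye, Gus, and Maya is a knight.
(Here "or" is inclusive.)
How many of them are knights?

2

The unique consistent assignment is Theo=knight, Faye=knave, Gus=knave, Maya=knight.
That has 2 knights.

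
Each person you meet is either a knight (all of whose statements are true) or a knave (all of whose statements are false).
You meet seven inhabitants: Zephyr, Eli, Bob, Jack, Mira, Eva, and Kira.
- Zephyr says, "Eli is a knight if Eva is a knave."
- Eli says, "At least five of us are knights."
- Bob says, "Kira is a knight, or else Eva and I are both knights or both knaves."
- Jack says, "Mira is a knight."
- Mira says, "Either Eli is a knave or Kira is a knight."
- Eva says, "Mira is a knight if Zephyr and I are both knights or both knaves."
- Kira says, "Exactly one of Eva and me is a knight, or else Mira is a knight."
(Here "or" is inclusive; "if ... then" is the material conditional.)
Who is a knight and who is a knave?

Zephyr is a knight, Eli is a knight, Bob is a knight, Jack is a knight, Mira is a knight, Eva is a knight, and Kira is a knight.

Zephyr is a knight; "Eli is a knight if Eva is a knave" is true, as required.
Eli is a knight, and the claim "at least five of us are knights" is indeed true.
Bob is a knight, and the claim "Kira is a knight, or else Eva and I are both knights or both knaves" is indeed true.
Jack (knight): "Mira is a knight" — true. ✓
Mira is a knight, so "either Eli is a knave or Kira is a knight" must be true — and it is.
Eva is a knight, so "Mira is a knight if Zephyr and I are both knights or both knaves" must be true — and it is.
Kira is a knight; "exactly one of Eva and me is a knight, or else Mira is a knight" is true, as required.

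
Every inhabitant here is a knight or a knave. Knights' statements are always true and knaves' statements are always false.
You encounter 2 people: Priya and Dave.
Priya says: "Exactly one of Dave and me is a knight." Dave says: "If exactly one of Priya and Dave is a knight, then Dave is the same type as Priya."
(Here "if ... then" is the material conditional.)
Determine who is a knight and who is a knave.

Priya is a knight and Dave is a knave.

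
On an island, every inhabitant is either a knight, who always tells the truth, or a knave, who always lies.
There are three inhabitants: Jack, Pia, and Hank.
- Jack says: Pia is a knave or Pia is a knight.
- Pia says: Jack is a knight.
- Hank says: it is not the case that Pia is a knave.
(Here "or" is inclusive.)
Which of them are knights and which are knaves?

Jack is a knight, Pia is a knight, and Hank is a knight.

As a knight, Jack's statement "Pia is a knave or Pia is a knight" should be true; it is.
As a knight, Pia's statement "Jack is a knight" should be true; it is.
Since Hank is a knight, "it is not the case that Pia is a knave" needs to be true, which holds.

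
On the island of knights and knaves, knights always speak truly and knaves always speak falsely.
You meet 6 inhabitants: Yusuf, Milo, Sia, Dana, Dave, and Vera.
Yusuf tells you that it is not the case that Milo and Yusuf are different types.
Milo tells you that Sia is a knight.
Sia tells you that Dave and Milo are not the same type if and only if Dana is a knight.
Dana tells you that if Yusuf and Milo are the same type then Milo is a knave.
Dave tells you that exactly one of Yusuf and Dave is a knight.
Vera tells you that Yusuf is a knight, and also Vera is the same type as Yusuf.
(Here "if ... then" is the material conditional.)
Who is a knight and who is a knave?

Since Yusuf is a knave, "it is not the case that Milo and Yusuf are different types" needs to be False, which holds.
Milo is a knight, so "Sia is a knight" must be true — and it is.
Sia is a knight, and the claim "Dave and Milo are not the same type if and only if Dana is a knight" is indeed true.
Since Dana is a knight, "if Yusuf and Milo are the same type then Milo is a knave" needs to be true, which holds.
Dave is a knave; "exactly one of Yusuf and Dave is a knight" is False, as required.
Vera is a knave, so "Yusuf is a knight, and also Vera is the same type as Yusuf" must be False — and it is.

Yusuf is a knave, Milo is a knight, Sia is a knight, Dana is a knight, Dave is a knave, and Vera is a knave.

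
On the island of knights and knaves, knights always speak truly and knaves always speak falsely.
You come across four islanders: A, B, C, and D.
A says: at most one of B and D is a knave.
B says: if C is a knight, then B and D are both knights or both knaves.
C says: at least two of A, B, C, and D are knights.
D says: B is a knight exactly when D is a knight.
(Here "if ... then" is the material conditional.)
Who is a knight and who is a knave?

A is a knight, B is a knight, C is a knight, and D is a knight.

A is a knight, so "at most one of B and D is a knave" must be true — and it is.
Since B is a knight, "if C is a knight, then B and D are both knights or both knaves" needs to be true, which holds.
C is a knight, so "at least two of A, B, C, and D are knights" must be true — and it is.
Since D is a knight, "B is a knight exactly when D is a knight" needs to be true, which holds.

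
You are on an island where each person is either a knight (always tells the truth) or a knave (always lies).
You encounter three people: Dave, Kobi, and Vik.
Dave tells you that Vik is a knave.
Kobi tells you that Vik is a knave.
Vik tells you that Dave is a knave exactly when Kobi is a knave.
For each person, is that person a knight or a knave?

Dave is a knave, Kobi is a knave, and Vik is a knight.

As a knave, Dave's statement "Vik is a knave" should be False; it is.
Kobi is a knave; "Vik is a knave" is False, as required.
Vik is a knight; "Dave is a knave exactly when Kobi is a knave" is true, as required.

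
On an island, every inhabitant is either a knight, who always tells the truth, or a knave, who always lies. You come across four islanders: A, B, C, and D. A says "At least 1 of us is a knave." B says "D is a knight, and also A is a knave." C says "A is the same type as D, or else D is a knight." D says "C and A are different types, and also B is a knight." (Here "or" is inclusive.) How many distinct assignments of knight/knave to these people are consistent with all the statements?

1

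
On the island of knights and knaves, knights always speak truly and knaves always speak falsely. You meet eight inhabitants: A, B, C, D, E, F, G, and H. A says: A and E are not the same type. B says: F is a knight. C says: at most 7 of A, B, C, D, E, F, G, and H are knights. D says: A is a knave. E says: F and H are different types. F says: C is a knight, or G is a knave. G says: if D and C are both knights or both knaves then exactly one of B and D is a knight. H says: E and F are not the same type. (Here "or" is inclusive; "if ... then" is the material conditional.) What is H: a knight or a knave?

Consistent assignments: {A=knight, B=knight, C=knight, D=knave, E=knave, F=knight, G=knight, H=knight}; {A=knave, B=knight, C=knight, D=knight, E=knave, F=knight, G=knave, H=knight}
In every consistent assignment, H is a knight.

H is a knight.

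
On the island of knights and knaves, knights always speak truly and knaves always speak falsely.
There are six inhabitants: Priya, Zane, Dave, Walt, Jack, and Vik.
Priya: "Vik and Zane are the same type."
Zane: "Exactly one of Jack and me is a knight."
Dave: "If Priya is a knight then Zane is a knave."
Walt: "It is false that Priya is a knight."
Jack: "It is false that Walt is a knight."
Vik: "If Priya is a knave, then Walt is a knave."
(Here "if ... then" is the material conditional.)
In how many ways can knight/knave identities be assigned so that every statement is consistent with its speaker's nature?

1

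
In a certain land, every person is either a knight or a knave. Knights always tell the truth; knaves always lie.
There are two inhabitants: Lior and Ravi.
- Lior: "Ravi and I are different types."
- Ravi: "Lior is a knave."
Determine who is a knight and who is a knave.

Suppose Lior is a knave. Then Lior's statement "Ravi and I are different types" would have to be false. Checking the 2 ways to assign the others, none is consistent with every speaker.
(For instance, with Ravi=knave, Ravi's claim "Lior is a knave" comes out true where it would need to be false.)
So Lior must be a knight, making "Ravi and I are different types" true. Taking Lior=knight, Ravi=knave, each remaining statement checks out:
  Ravi (knave): "Lior is a knave" — false. ✓
This is the unique consistent assignment.

Lior is a knight and Ravi is a knave.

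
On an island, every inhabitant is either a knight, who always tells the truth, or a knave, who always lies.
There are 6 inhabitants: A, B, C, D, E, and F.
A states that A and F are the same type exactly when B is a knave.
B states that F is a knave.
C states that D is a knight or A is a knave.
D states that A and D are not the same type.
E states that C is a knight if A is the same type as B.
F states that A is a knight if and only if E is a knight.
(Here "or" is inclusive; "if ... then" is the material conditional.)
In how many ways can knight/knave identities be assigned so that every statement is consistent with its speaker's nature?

2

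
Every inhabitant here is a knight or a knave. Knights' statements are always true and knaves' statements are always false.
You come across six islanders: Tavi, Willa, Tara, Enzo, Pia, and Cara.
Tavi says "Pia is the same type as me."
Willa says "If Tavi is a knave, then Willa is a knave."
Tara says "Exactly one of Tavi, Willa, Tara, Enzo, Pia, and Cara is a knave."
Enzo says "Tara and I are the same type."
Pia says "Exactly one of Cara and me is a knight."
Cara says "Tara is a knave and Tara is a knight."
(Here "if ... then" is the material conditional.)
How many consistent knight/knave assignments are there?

1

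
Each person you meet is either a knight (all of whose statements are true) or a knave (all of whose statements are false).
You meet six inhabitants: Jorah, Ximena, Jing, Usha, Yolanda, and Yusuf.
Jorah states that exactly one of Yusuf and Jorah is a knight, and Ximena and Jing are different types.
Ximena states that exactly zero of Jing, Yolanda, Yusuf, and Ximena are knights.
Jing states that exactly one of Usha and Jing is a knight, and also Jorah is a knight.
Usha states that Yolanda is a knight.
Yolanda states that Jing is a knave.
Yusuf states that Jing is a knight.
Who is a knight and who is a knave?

As a knave, Jorah's statement "exactly one of Yusuf and Jorah is a knight, and Ximena and Jing are different types" should be false; it is.
Ximena is a knave, and the claim "exactly zero of Jing, Yolanda, Yusuf, and Ximena are knights" is indeed false.
Jing is a knave, so "exactly one of Usha and Jing is a knight, and also Jorah is a knight" must be false — and it is.
As a knight, Usha's statement "Yolanda is a knight" should be True; it is.
As a knight, Yolanda's statement "Jing is a knave" should be True; it is.
Yusuf is a knave, so "Jing is a knight" must be false — and it is.

Jorah is a knave, Ximena is a knave, Jing is a knave, Usha is a knight, Yolanda is a knight, and Yusuf is a knave.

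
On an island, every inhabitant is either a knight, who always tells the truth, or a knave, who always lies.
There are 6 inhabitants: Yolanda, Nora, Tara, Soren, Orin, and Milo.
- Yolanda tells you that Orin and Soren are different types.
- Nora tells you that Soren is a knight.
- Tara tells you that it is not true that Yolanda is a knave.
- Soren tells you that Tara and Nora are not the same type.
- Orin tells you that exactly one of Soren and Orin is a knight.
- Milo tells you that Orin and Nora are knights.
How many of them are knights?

The unique consistent assignment is Yolanda=knave, Nora=knave, Tara=knave, Soren=knave, Orin=knave, Milo=knave.
That has 0 knights.

0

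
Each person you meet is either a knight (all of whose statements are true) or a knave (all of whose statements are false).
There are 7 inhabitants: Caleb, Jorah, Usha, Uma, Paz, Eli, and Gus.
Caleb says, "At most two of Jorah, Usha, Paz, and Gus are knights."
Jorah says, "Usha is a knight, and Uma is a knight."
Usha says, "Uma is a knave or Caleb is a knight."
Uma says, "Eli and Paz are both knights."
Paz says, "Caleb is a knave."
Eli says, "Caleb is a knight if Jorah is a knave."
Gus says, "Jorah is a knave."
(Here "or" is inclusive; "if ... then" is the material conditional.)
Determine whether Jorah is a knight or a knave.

Consistent assignments: {Caleb=knight, Jorah=knave, Usha=knight, Uma=knave, Paz=knave, Eli=knight, Gus=knight}; {Caleb=knave, Jorah=knave, Usha=knight, Uma=knave, Paz=knight, Eli=knave, Gus=knight}
In every consistent assignment, Jorah is a knave.

Jorah is a knave.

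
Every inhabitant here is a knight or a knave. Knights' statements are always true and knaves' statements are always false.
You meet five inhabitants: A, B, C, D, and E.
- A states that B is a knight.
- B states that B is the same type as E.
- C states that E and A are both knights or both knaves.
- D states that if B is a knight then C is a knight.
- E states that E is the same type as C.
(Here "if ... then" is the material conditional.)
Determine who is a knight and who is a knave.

Knights: A, B, C, D, and E. Knaves: none.

As a knight, A's statement "B is a knight" should be true; it is.
B is a knight, so "B is the same type as E" must be true — and it is.
C is a knight, so "E and A are both knights or both knaves" must be true — and it is.
As a knight, D's statement "if B is a knight then C is a knight" should be true; it is.
Since E is a knight, "E is the same type as C" needs to be true, which holds.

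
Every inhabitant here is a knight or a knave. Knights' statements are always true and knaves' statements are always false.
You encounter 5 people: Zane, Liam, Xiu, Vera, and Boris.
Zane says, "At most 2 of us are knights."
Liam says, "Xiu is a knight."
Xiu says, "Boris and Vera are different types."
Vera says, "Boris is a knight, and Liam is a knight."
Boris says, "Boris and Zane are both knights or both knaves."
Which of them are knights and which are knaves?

Knights: Zane. Knaves: Liam, Xiu, Vera, and Boris.

Zane is a knight; "at most 2 of us are knights" is True, as required.
Liam is a knave, and the claim "Xiu is a knight" is indeed False.
Since Xiu is a knave, "Boris and Vera are different types" needs to be False, which holds.
Since Vera is a knave, "Boris is a knight, and Liam is a knight" needs to be False, which holds.
Boris is a knave, and the claim "Boris and Zane are both knights or both knaves" is indeed False.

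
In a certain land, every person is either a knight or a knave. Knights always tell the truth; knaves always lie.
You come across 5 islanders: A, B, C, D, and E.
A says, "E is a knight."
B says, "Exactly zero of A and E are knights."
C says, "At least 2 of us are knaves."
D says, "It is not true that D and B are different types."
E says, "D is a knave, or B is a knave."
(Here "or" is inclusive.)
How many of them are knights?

3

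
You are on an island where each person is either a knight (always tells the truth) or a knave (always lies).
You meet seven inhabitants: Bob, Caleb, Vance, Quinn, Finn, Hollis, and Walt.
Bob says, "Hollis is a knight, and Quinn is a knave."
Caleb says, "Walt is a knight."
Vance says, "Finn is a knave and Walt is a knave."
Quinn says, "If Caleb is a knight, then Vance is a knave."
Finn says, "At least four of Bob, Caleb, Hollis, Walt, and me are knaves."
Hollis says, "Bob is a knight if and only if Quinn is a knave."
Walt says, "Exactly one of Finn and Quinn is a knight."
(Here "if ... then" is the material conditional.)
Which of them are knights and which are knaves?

Bob is a knave, Caleb is a knight, Vance is a knave, Quinn is a knight, Finn is a knave, Hollis is a knight, and Walt is a knight.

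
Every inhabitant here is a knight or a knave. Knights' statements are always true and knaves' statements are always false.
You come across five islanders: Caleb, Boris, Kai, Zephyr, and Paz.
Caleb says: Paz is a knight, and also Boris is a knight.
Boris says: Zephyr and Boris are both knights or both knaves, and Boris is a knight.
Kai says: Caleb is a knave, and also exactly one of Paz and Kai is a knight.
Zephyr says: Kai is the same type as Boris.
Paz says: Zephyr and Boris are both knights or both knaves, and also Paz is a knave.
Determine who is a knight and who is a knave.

Caleb is a knave, so "Paz is a knight, and also Boris is a knight" must be False — and it is.
Boris (knave): "Zephyr and Boris are both knights or both knaves, and Boris is a knight" — False. ✓
Kai (knave): "Caleb is a knave, and also exactly one of Paz and Kai is a knight" — False. ✓
Zephyr (knight): "Kai is the same type as Boris" — True. ✓
As a knave, Paz's statement "Zephyr and Boris are both knights or both knaves, and also Paz is a knave" should be False; it is.

Caleb is a knave, Boris is a knave, Kai is a knave, Zephyr is a knight, and Paz is a knave.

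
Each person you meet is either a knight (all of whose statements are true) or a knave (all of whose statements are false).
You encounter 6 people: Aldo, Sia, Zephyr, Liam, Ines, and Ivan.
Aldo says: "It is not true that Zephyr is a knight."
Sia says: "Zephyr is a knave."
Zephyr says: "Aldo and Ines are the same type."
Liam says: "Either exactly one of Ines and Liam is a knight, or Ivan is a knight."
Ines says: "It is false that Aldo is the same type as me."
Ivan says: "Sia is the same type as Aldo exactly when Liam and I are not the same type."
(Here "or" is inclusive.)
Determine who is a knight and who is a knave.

Knights: Zephyr. Knaves: Aldo, Sia, Liam, Ines, and Ivan.

Aldo is a knave, and the claim "it is not true that Zephyr is a knight" is indeed false.
As a knave, Sia's statement "Zephyr is a knave" should be false; it is.
Zephyr is a knight, so "Aldo and Ines are the same type" must be True — and it is.
Liam is a knave, and the claim "either exactly one of Ines and Liam is a knight, or Ivan is a knight" is indeed false.
Ines (knave): "it is false that Aldo is the same type as me" — false. ✓
Ivan is a knave, so "Sia is the same type as Aldo exactly when Liam and I are not the same type" must be false — and it is.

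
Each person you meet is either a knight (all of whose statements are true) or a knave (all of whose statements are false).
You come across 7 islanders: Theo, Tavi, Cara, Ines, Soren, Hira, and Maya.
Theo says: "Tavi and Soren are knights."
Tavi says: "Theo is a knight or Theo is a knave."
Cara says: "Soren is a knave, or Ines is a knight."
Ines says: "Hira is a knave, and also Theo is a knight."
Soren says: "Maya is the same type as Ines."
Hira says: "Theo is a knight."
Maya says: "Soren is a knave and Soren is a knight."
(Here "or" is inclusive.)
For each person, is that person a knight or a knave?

Theo is a knight, Tavi is a knight, Cara is a knave, Ines is a knave, Soren is a knight, Hira is a knight, and Maya is a knave.

Theo is a knight; "Tavi and Soren are knights" is true, as required.
Tavi (knight): "Theo is a knight or Theo is a knave" — true. ✓
Cara (knave): "Soren is a knave, or Ines is a knight" — False. ✓
Ines (knave): "Hira is a knave, and also Theo is a knight" — False. ✓
As a knight, Soren's statement "Maya is the same type as Ines" should be true; it is.
Hira is a knight, so "Theo is a knight" must be true — and it is.
Maya (knave): "Soren is a knave and Soren is a knight" — False. ✓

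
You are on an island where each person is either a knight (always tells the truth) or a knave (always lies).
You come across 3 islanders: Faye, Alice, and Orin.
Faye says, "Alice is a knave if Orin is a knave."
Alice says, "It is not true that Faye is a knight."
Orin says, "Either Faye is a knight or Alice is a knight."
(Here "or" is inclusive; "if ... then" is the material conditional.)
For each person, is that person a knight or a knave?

Faye is a knight, Alice is a knave, and Orin is a knight.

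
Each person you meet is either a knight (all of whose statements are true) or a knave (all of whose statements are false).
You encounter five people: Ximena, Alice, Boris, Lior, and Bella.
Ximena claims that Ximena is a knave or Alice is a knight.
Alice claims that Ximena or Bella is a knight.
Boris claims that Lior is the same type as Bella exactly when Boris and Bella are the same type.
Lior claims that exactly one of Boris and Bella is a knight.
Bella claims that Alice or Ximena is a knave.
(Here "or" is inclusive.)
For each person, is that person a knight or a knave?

Ximena is a knight, Alice is a knight, Boris is a knight, Lior is a knight, and Bella is a knave.

Suppose Ximena is a knave. Then Ximena's statement "Ximena is a knave or Alice is a knight" would have to be false. Checking the 16 ways to assign the others, none is consistent with every speaker.
(For instance, with Alice=knight, Boris=knight, Lior=knight, Bella=knave, Ximena's claim "Ximena is a knave or Alice is a knight" comes out true where it would need to be false.)
So Ximena must be a knight, making "Ximena is a knave or Alice is a knight" true. Taking Ximena=knight, Alice=knight, Boris=knight, Lior=knight, Bella=knave, each remaining statement checks out:
  Alice (knight): "Ximena or Bella is a knight" — true. ✓
  Boris (knight): "Lior is the same type as Bella exactly when Boris and Bella are the same type" — true. ✓
  Lior (knight): "exactly one of Boris and Bella is a knight" — true. ✓
  Bella (knave): "Alice or Ximena is a knave" — false. ✓
This is the unique consistent assignment.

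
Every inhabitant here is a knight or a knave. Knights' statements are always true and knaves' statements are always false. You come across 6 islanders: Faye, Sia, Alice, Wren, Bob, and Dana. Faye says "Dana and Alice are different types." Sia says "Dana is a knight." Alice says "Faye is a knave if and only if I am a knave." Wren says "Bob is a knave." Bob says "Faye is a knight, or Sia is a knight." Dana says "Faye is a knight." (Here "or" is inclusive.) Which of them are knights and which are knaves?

Faye is a knight; "Dana and Alice are different types" is true, as required.
As a knight, Sia's statement "Dana is a knight" should be true; it is.
Since Alice is a knave, "Faye is a knave if and only if I am a knave" needs to be false, which holds.
Wren is a knave, so "Bob is a knave" must be false — and it is.
As a knight, Bob's statement "Faye is a knight, or Sia is a knight" should be true; it is.
As a knight, Dana's statement "Faye is a knight" should be true; it is.

Faye is a knight, Sia is a knight, Alice is a knave, Wren is a knave, Bob is a knight, and Dana is a knight.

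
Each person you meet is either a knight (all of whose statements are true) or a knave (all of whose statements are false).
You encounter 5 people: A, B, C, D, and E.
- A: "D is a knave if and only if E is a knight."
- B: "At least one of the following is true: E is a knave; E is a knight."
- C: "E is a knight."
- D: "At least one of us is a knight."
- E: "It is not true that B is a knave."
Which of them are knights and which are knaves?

A is a knave, B is a knight, C is a knight, D is a knight, and E is a knight.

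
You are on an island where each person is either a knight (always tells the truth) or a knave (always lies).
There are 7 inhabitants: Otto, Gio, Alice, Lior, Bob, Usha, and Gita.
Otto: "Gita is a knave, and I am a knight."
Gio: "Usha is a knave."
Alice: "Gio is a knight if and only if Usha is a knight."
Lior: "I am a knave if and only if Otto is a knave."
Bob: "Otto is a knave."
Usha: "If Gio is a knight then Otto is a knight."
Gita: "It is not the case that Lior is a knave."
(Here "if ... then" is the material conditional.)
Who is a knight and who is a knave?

Otto is a knight, and the claim "Gita is a knave, and I am a knight" is indeed true.
Since Gio is a knave, "Usha is a knave" needs to be false, which holds.
Alice is a knave; "Gio is a knight if and only if Usha is a knight" is false, as required.
Lior (knave): "I am a knave if and only if Otto is a knave" — false. ✓
Bob is a knave; "Otto is a knave" is false, as required.
Usha (knight): "if Gio is a knight then Otto is a knight" — true. ✓
Gita is a knave, and the claim "it is not the case that Lior is a knave" is indeed false.

Otto is a knight, Gio is a knave, Alice is a knave, Lior is a knave, Bob is a knave, Usha is a knight, and Gita is a knave.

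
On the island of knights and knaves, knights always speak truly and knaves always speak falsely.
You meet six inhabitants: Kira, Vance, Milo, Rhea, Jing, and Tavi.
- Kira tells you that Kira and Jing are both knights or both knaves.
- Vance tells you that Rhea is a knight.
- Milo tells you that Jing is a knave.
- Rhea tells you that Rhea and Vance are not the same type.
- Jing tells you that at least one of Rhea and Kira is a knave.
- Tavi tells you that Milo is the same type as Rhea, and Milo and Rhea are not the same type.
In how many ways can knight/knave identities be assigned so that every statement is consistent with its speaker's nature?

2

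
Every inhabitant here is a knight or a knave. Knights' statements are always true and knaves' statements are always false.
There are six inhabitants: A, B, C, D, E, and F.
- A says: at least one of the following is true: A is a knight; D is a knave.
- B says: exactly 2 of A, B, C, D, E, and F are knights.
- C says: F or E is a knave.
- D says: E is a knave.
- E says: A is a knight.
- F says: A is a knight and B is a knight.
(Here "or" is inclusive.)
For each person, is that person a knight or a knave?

A is a knight, B is a knave, C is a knight, D is a knave, E is a knight, and F is a knave.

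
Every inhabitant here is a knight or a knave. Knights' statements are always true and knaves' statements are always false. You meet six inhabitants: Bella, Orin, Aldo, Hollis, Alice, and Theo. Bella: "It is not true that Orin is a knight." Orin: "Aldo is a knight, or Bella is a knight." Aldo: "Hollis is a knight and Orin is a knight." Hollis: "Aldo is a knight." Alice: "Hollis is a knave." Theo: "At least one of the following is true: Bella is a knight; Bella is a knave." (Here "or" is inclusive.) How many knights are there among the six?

The unique consistent assignment is Bella=knave, Orin=knight, Aldo=knight, Hollis=knight, Alice=knave, Theo=knight.
That has 4 knights.

4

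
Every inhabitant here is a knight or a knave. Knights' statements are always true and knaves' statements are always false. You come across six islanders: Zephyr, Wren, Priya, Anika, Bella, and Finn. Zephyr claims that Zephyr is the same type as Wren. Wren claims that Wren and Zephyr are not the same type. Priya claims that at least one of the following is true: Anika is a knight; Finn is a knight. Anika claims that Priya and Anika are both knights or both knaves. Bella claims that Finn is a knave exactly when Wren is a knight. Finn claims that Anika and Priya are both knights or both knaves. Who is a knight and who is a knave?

Zephyr is a knave, Wren is a knight, Priya is a knight, Anika is a knight, Bella is a knave, and Finn is a knight.

Zephyr is a knave, so "Zephyr is the same type as Wren" must be False — and it is.
Wren is a knight; "Wren and Zephyr are not the same type" is True, as required.
As a knight, Priya's statement "at least one of the following is true: Anika is a knight; Finn is a knight" should be True; it is.
Since Anika is a knight, "Priya and Anika are both knights or both knaves" needs to be True, which holds.
Bella is a knave, and the claim "Finn is a knave exactly when Wren is a knight" is indeed False.
Finn is a knight; "Anika and Priya are both knights or both knaves" is True, as required.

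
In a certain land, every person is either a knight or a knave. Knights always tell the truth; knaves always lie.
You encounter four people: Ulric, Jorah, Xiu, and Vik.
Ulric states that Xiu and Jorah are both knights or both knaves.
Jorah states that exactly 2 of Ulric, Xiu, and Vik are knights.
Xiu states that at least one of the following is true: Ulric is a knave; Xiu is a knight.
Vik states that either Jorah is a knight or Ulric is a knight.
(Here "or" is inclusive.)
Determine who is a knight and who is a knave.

Suppose Ulric is a knight. Then Ulric's statement "Xiu and Jorah are both knights or both knaves" would have to be true. Checking the 8 ways to assign the others, none is consistent with every speaker.
(For instance, with Jorah=knave, Xiu=knight, Vik=knave, Ulric's claim "Xiu and Jorah are both knights or both knaves" comes out false where it would need to be true.)
So Ulric must be a knave, making "Xiu and Jorah are both knights or both knaves" false. Taking Ulric=knave, Jorah=knave, Xiu=knight, Vik=knave, each remaining statement checks out:
  Jorah (knave): "exactly 2 of Ulric, Xiu, and Vik are knights" — false. ✓
  Xiu (knight): "at least one of the following is true: Ulric is a knave; Xiu is a knight" — true. ✓
  Vik (knave): "either Jorah is a knight or Ulric is a knight" — false. ✓
This is the unique consistent assignment.

Ulric is a knave, Jorah is a knave, Xiu is a knight, and Vik is a knave.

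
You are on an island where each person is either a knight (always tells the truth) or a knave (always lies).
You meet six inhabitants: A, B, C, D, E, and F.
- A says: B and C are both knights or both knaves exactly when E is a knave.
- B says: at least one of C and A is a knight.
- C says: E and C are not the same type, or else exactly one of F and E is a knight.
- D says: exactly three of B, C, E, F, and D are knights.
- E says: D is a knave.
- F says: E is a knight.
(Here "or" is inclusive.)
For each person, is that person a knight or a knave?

Knights: A, B, C, and D. Knaves: E and F.

As a knight, A's statement "B and C are both knights or both knaves exactly when E is a knave" should be True; it is.
B is a knight, so "at least one of C and A is a knight" must be True — and it is.
C is a knight, and the claim "E and C are not the same type, or else exactly one of F and E is a knight" is indeed True.
D is a knight; "exactly three of B, C, E, F, and D are knights" is True, as required.
E is a knave, and the claim "D is a knave" is indeed false.
F is a knave, so "E is a knight" must be false — and it is.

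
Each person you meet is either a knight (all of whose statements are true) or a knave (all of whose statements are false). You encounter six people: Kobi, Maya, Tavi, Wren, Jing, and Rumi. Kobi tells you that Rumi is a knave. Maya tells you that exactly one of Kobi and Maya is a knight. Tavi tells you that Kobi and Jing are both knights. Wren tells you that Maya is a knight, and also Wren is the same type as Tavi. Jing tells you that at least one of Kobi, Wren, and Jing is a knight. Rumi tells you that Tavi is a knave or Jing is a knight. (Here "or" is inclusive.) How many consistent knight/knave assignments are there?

2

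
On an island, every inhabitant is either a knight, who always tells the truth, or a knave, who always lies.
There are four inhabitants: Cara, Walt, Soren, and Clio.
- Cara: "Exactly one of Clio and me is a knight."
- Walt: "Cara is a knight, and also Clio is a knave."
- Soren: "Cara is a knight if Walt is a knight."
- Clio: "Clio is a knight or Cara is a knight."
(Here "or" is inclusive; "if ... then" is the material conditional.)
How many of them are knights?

1

The unique consistent assignment is Cara=knave, Walt=knave, Soren=knight, Clio=knave.
That has 1 knight.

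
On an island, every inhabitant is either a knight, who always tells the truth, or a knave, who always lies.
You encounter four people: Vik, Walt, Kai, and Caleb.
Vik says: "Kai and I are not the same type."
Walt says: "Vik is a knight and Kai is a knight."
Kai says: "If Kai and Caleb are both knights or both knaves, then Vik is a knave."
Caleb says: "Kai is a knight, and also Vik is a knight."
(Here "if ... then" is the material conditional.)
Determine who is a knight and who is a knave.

Vik is a knight, Walt is a knave, Kai is a knave, and Caleb is a knave.

Suppose Vik is a knave. Then Vik's statement "Kai and I are not the same type" would have to be false. Checking the 8 ways to assign the others, none is consistent with every speaker.
(For instance, with Walt=knave, Kai=knave, Caleb=knave, Kai's claim "if Kai and Caleb are both knights or both knaves, then Vik is a knave" comes out true where it would need to be false.)
So Vik must be a knight, making "Kai and I are not the same type" true. Taking Vik=knight, Walt=knave, Kai=knave, Caleb=knave, each remaining statement checks out:
  Walt (knave): "Vik is a knight and Kai is a knight" — false. ✓
  Kai (knave): "if Kai and Caleb are both knights or both knaves, then Vik is a knave" — false. ✓
  Caleb (knave): "Kai is a knight, and also Vik is a knight" — false. ✓
This is the unique consistent assignment.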